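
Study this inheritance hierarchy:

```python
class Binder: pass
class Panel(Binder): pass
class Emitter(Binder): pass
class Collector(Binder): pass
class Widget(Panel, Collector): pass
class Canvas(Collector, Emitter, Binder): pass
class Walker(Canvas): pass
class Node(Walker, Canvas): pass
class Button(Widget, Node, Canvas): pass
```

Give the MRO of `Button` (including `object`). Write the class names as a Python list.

[Button, Widget, Panel, Node, Walker, Canvas, Collector, Emitter, Binder, object]

L[Button] = Button + merge(L[Widget], L[Node], L[Canvas], [Widget Node Canvas])
  take Widget:  [Widget Panel Collector Binder object] + [Node Walker Canvas Collector Emitter Binder object] + [Canvas Collector Emitter Binder object] + [Widget Node Canvas]
  take Panel:  [Panel Collector Binder object] + [Node Walker Canvas Collector Emitter Binder object] + [Canvas Collector Emitter Binder object] + [Node Canvas]
  take Node:  [Collector Binder object] + [Node Walker Canvas Collector Emitter Binder object] + [Canvas Collector Emitter Binder object] + [Node Canvas]
  take Walker:  [Collector Binder object] + [Walker Canvas Collector Emitter Binder object] + [Canvas Collector Emitter Binder object] + [Canvas]
  take Canvas:  [Collector Binder object] + [Canvas Collector Emitter Binder object] + [Canvas Collector Emitter Binder object] + [Canvas]
  take Collector:  [Collector Binder object] + [Collector Emitter Binder object] + [Collector Emitter Binder object]
  take Emitter:  [Binder object] + [Emitter Binder object] + [Emitter Binder object]
  take Binder:  [Binder object] + [Binder object] + [Binder object]
  take object:  [object] + [object] + [object]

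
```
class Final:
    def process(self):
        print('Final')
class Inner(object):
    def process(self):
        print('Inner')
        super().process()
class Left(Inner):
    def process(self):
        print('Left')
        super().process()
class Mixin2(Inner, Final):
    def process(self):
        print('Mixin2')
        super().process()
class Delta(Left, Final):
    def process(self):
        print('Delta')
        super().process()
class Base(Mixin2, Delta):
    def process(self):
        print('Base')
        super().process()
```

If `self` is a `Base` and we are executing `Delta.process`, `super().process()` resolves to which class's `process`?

Left

L[Base] = Base + merge(L[Mixin2], L[Delta], [Mixin2 Delta])
  take Mixin2:  [Mixin2 Inner Final object] + [Delta Left Inner Final object] + [Mixin2 Delta]
  take Delta:  [Inner Final object] + [Delta Left Inner Final object] + [Delta]
  take Left:  [Inner Final object] + [Left Inner Final object]
  take Inner:  [Inner Final object] + [Inner Final object]
  take Final:  [Final object] + [Final object]
  take object:  [object] + [object]
MRO: Base Mixin2 Delta Left Inner Final object
super() in Delta.process on a Base instance goes to the class after Delta in Base's MRO: Left.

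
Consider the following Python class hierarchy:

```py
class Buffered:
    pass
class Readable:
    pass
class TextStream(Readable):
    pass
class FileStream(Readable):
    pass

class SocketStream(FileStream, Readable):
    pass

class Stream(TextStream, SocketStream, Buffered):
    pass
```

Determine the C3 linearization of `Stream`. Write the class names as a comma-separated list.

L[Stream] = Stream + merge(L[TextStream], L[SocketStream], L[Buffered], [TextStream SocketStream Buffered])
  take TextStream:  [TextStream Readable object] + [SocketStream FileStream Readable object] + [Buffered object] + [TextStream SocketStream Buffered]
  take SocketStream:  [Readable object] + [SocketStream FileStream Readable object] + [Buffered object] + [SocketStream Buffered]
  take FileStream:  [Readable object] + [FileStream Readable object] + [Buffered object] + [Buffered]
  take Readable:  [Readable object] + [Readable object] + [Buffered object] + [Buffered]
  take Buffered:  [object] + [object] + [Buffered object] + [Buffered]
  take object:  [object] + [object] + [object]

Stream, TextStream, SocketStream, FileStream, Readable, Buffered, object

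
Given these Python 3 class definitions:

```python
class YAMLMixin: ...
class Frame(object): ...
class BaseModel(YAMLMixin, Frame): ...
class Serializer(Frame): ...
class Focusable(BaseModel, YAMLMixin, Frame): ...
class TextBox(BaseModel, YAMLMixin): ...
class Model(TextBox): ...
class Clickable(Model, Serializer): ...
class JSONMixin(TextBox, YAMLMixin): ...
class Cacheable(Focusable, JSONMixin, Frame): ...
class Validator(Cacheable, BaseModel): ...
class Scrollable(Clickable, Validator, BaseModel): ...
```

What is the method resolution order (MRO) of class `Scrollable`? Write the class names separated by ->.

L[Scrollable] = Scrollable + merge(L[Clickable], L[Validator], L[BaseModel], [Clickable Validator BaseModel])
  take Clickable:  [Clickable Model TextBox BaseModel YAMLMixin Serializer Frame object] + [Validator Cacheable Focusable JSONMixin TextBox BaseModel YAMLMixin Frame object] + [BaseModel YAMLMixin Frame object] + [Clickable Validator BaseModel]
  take Model:  [Model TextBox BaseModel YAMLMixin Serializer Frame object] + [Validator Cacheable Focusable JSONMixin TextBox BaseModel YAMLMixin Frame object] + [BaseModel YAMLMixin Frame object] + [Validator BaseModel]
  take Validator:  [TextBox BaseModel YAMLMixin Serializer Frame object] + [Validator Cacheable Focusable JSONMixin TextBox BaseModel YAMLMixin Frame object] + [BaseModel YAMLMixin Frame object] + [Validator BaseModel]
  take Cacheable:  [TextBox BaseModel YAMLMixin Serializer Frame object] + [Cacheable Focusable JSONMixin TextBox BaseModel YAMLMixin Frame object] + [BaseModel YAMLMixin Frame object] + [BaseModel]
  take Focusable:  [TextBox BaseModel YAMLMixin Serializer Frame object] + [Focusable JSONMixin TextBox BaseModel YAMLMixin Frame object] + [BaseModel YAMLMixin Frame object] + [BaseModel]
  take JSONMixin:  [TextBox BaseModel YAMLMixin Serializer Frame object] + [JSONMixin TextBox BaseModel YAMLMixin Frame object] + [BaseModel YAMLMixin Frame object] + [BaseModel]
  take TextBox:  [TextBox BaseModel YAMLMixin Serializer Frame object] + [TextBox BaseModel YAMLMixin Frame object] + [BaseModel YAMLMixin Frame object] + [BaseModel]
  take BaseModel:  [BaseModel YAMLMixin Serializer Frame object] + [BaseModel YAMLMixin Frame object] + [BaseModel YAMLMixin Frame object] + [BaseModel]
  take YAMLMixin:  [YAMLMixin Serializer Frame object] + [YAMLMixin Frame object] + [YAMLMixin Frame object]
  take Serializer:  [Serializer Frame object] + [Frame object] + [Frame object]
  take Frame:  [Frame object] + [Frame object] + [Frame object]
  take object:  [object] + [object] + [object]

Scrollable -> Clickable -> Model -> Validator -> Cacheable -> Focusable -> JSONMixin -> TextBox -> BaseModel -> YAMLMixin -> Serializer -> Frame -> object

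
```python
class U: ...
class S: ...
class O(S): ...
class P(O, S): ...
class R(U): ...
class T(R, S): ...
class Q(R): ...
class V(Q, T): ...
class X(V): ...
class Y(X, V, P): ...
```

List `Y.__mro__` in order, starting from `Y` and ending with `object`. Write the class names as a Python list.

[Y, X, V, Q, T, R, U, P, O, S, object]

L[Y] = Y + merge(L[X], L[V], L[P], [X V P])
  take X:  [X V Q T R U S object] + [V Q T R U S object] + [P O S object] + [X V P]
  take V:  [V Q T R U S object] + [V Q T R U S object] + [P O S object] + [V P]
  take Q:  [Q T R U S object] + [Q T R U S object] + [P O S object] + [P]
  take T:  [T R U S object] + [T R U S object] + [P O S object] + [P]
  take R:  [R U S object] + [R U S object] + [P O S object] + [P]
  take U:  [U S object] + [U S object] + [P O S object] + [P]
  take P:  [S object] + [S object] + [P O S object] + [P]
  take O:  [S object] + [S object] + [O S object]
  take S:  [S object] + [S object] + [S object]
  take object:  [object] + [object] + [object]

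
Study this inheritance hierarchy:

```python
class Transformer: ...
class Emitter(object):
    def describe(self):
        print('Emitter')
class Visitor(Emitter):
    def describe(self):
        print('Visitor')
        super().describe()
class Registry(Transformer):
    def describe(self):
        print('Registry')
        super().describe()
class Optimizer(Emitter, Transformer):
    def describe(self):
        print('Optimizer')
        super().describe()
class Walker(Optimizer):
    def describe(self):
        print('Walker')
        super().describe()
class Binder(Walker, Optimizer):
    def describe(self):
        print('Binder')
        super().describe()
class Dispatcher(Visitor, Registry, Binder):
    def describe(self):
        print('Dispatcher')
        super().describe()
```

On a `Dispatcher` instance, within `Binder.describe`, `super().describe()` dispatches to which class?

L[Dispatcher] = Dispatcher + merge(L[Visitor], L[Registry], L[Binder], [Visitor Registry Binder])
  take Visitor:  [Visitor Emitter object] + [Registry Transformer object] + [Binder Walker Optimizer Emitter Transformer object] + [Visitor Registry Binder]
  take Registry:  [Emitter object] + [Registry Transformer object] + [Binder Walker Optimizer Emitter Transformer object] + [Registry Binder]
  take Binder:  [Emitter object] + [Transformer object] + [Binder Walker Optimizer Emitter Transformer object] + [Binder]
  take Walker:  [Emitter object] + [Transformer object] + [Walker Optimizer Emitter Transformer object]
  take Optimizer:  [Emitter object] + [Transformer object] + [Optimizer Emitter Transformer object]
  take Emitter:  [Emitter object] + [Transformer object] + [Emitter Transformer object]
  take Transformer:  [object] + [Transformer object] + [Transformer object]
  take object:  [object] + [object] + [object]
MRO: Dispatcher Visitor Registry Binder Walker Optimizer Emitter Transformer object
super() in Binder.describe on a Dispatcher instance goes to the class after Binder in Dispatcher's MRO: Walker.

Walker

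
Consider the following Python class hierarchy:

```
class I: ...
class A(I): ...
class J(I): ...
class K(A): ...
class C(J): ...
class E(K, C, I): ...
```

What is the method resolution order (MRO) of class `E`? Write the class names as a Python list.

[E, K, A, C, J, I, object]

L[E] = E + merge(L[K], L[C], L[I], [K C I])
  take K:  [K A I object] + [C J I object] + [I object] + [K C I]
  take A:  [A I object] + [C J I object] + [I object] + [C I]
  take C:  [I object] + [C J I object] + [I object] + [C I]
  take J:  [I object] + [J I object] + [I object] + [I]
  take I:  [I object] + [I object] + [I object] + [I]
  take object:  [object] + [object] + [object]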